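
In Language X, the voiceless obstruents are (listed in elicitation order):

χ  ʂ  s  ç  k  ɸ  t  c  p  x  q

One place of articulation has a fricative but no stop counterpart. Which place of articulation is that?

bilabial: stop /p/, fricative /ɸ/.
alveolar: stop /t/, fricative /s/.
retroflex: stop —, fricative /ʂ/.
palatal: stop /c/, fricative /ç/.
velar: stop /k/, fricative /x/.
uvular: stop /q/, fricative /χ/.
Every place of articulation has a stop member except retroflex, where /ʈ/ would be expected.

retroflex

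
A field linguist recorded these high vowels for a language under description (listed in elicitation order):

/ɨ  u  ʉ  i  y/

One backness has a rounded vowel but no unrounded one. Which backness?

backness          unrounded  rounded 
front             i         y       
central           ɨ         ʉ       
back              —         u       
Every backness has an unrounded member except back, where /ɯ/ would be expected.

back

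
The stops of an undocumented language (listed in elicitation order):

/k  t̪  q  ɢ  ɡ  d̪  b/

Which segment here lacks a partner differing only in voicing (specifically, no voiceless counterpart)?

Dental: /t̪/ ~ /d̪/
Velar: /k/ ~ /ɡ/
Uvular: /q/ ~ /ɢ/
Bilabial: only /b/ (voiced); no voiceless partner.
So /b/ is the unpaired segment.

/b/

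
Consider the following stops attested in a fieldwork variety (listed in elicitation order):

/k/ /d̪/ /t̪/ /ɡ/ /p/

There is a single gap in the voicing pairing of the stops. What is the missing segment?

/b/

bilabial: voiceless /p/, voiced —.
dental: voiceless /t̪/, voiced /d̪/.
velar: voiceless /k/, voiced /ɡ/.
The bilabial row has no voiced member, so the gap is the voiced bilabial stop /b/.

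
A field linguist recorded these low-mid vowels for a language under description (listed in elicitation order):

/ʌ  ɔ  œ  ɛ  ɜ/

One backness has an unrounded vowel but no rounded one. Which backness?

backness          unrounded  rounded 
front             ɛ         œ       
central           ɜ         —       
back              ʌ         ɔ       
Every backness has a rounded member except central, where /ɞ/ would be expected.

central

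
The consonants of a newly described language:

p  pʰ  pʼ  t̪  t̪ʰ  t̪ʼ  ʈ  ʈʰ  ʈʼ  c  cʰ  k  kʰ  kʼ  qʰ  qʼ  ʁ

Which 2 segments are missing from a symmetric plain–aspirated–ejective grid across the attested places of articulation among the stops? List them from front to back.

bilabial: plain /p/, aspirated /pʰ/, ejective /pʼ/.
dental: plain /t̪/, aspirated /t̪ʰ/, ejective /t̪ʼ/.
retroflex: plain /ʈ/, aspirated /ʈʰ/, ejective /ʈʼ/.
palatal: plain /c/, aspirated /cʰ/, ejective —.
velar: plain /k/, aspirated /kʰ/, ejective /kʼ/.
uvular: plain —, aspirated /qʰ/, ejective /qʼ/.
Gaps, from front to back: palatal lacks ejective (/cʼ/); uvular lacks plain (/q/).

/cʼ/, /q/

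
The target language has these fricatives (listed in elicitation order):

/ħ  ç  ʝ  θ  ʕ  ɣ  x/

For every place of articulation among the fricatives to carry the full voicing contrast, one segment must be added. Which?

/ð/

dental: voiceless /θ/, voiced —.
palatal: voiceless /ç/, voiced /ʝ/.
velar: voiceless /x/, voiced /ɣ/.
pharyngeal: voiceless /ħ/, voiced /ʕ/.
The dental row has no voiced member, so the gap is the voiced dental fricative /ð/.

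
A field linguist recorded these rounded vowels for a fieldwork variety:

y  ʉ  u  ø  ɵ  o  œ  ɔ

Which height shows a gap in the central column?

low-mid

height            front     central   back    
high              y         ʉ         u       
high-mid          ø         ɵ         o       
low-mid           œ         —         ɔ       
Every height has a central member except low-mid, where /ɞ/ would be expected.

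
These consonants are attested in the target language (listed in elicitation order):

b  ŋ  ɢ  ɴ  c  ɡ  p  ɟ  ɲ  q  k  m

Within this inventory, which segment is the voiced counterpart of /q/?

/ɢ/

/q/ is a voiceless uvular stop.
The voiced counterpart is a voiced uvular stop — in this inventory, /ɢ/.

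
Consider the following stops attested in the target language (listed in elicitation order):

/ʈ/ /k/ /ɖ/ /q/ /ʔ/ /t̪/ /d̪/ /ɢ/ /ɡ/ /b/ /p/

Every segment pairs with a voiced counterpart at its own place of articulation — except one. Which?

/ʔ/

Bilabial: /p/ ~ /b/
Dental: /t̪/ ~ /d̪/
Retroflex: /ʈ/ ~ /ɖ/
Velar: /k/ ~ /ɡ/
Uvular: /q/ ~ /ɢ/
Glottal: only /ʔ/ (voiceless); no voiced partner.
So /ʔ/ is the unpaired segment.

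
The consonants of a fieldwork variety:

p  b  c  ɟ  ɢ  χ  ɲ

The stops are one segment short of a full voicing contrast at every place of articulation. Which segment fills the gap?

/q/

Voiceless: /p/ (bilabial), /c/ (palatal).
Voiced: /b/ (bilabial), /ɟ/ (palatal), /ɢ/ (uvular).
The uvular row has no voiceless member, so the gap is the voiceless uvular stop /q/.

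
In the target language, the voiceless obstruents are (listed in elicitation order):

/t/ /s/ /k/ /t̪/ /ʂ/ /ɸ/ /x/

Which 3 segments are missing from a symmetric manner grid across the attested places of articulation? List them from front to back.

bilabial: stop —, fricative /ɸ/.
dental: stop /t̪/, fricative —.
alveolar: stop /t/, fricative /s/.
retroflex: stop —, fricative /ʂ/.
velar: stop /k/, fricative /x/.
Gaps, from front to back: bilabial lacks stop (/p/); dental lacks fricative (/θ/); retroflex lacks stop (/ʈ/).

/p/, /θ/, /ʈ/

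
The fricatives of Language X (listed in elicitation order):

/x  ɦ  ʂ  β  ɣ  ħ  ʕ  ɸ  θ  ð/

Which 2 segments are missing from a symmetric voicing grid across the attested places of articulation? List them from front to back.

/ʐ/, /h/

Voiceless: /ɸ/ (bilabial), /θ/ (dental), /ʂ/ (retroflex), /x/ (velar), /ħ/ (pharyngeal).
Voiced: /β/ (bilabial), /ð/ (dental), /ɣ/ (velar), /ʕ/ (pharyngeal), /ɦ/ (glottal).
Gaps, from front to back: retroflex lacks voiced (/ʐ/); glottal lacks voiceless (/h/).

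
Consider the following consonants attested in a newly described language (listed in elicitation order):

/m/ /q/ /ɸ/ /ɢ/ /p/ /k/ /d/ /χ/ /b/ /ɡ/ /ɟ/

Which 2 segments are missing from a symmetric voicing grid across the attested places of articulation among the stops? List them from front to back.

bilabial: voiceless /p/, voiced /b/.
alveolar: voiceless —, voiced /d/.
palatal: voiceless —, voiced /ɟ/.
velar: voiceless /k/, voiced /ɡ/.
uvular: voiceless /q/, voiced /ɢ/.
Gaps, from front to back: alveolar lacks voiceless (/t/); palatal lacks voiceless (/c/).

/t/, /c/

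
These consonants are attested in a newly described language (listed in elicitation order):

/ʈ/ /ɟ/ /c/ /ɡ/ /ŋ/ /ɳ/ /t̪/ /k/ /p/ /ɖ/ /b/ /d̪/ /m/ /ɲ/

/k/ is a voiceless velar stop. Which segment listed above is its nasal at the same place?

/ŋ/

The nasal at the same place is a velar nasal — in this inventory, /ŋ/.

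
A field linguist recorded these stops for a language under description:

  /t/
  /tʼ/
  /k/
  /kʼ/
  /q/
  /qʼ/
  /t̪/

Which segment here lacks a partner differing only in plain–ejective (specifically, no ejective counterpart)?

Alveolar: /t/ ~ /tʼ/
Velar: /k/ ~ /kʼ/
Uvular: /q/ ~ /qʼ/
Dental: only /t̪/ (plain); no ejective partner.
So /t̪/ is the unpaired segment.

/t̪/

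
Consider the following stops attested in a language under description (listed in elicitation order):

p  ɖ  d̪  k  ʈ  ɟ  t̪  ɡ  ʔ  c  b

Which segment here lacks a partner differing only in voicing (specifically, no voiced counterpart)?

/ʔ/

Bilabial: /p/ ~ /b/
Dental: /t̪/ ~ /d̪/
Retroflex: /ʈ/ ~ /ɖ/
Palatal: /c/ ~ /ɟ/
Velar: /k/ ~ /ɡ/
Glottal: only /ʔ/ (voiceless); no voiced partner.
So /ʔ/ is the unpaired segment.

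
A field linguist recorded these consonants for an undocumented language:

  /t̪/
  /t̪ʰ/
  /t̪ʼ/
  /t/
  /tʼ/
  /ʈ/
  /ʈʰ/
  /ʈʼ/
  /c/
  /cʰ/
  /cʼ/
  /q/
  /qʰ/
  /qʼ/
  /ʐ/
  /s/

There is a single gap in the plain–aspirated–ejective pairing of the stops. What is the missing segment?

/tʰ/

Plain: /t̪/ (dental), /t/ (alveolar), /ʈ/ (retroflex), /c/ (palatal), /q/ (uvular).
Aspirated: /t̪ʰ/ (dental), /ʈʰ/ (retroflex), /cʰ/ (palatal), /qʰ/ (uvular).
Ejective: /t̪ʼ/ (dental), /tʼ/ (alveolar), /ʈʼ/ (retroflex), /cʼ/ (palatal), /qʼ/ (uvular).
The alveolar row has no aspirated member, so the gap is the aspirated alveolar stop /tʰ/.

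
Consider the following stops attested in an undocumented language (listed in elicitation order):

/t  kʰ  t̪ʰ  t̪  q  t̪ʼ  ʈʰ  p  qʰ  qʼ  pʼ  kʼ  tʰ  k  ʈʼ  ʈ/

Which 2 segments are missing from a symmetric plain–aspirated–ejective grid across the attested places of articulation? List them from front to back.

/pʰ/, /tʼ/

Plain: /p/ (bilabial), /t̪/ (dental), /t/ (alveolar), /ʈ/ (retroflex), /k/ (velar), /q/ (uvular).
Aspirated: /t̪ʰ/ (dental), /tʰ/ (alveolar), /ʈʰ/ (retroflex), /kʰ/ (velar), /qʰ/ (uvular).
Ejective: /pʼ/ (bilabial), /t̪ʼ/ (dental), /ʈʼ/ (retroflex), /kʼ/ (velar), /qʼ/ (uvular).
Gaps, from front to back: bilabial lacks aspirated (/pʰ/); alveolar lacks ejective (/tʼ/).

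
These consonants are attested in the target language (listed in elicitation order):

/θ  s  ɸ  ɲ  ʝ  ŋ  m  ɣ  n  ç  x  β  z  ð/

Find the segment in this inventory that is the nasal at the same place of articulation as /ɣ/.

/ɣ/ is a voiced velar fricative.
The nasal at the same place is a velar nasal — in this inventory, /ŋ/.

/ŋ/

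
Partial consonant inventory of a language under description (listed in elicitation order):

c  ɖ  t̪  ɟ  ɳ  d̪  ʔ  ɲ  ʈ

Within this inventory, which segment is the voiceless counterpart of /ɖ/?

/ɖ/ is a voiced retroflex stop.
The voiceless counterpart is a voiceless retroflex stop — in this inventory, /ʈ/.

/ʈ/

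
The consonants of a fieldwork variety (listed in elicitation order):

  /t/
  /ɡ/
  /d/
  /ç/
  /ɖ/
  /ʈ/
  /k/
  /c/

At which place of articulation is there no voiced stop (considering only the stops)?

alveolar: voiceless /t/, voiced /d/.
retroflex: voiceless /ʈ/, voiced /ɖ/.
palatal: voiceless /c/, voiced —.
velar: voiceless /k/, voiced /ɡ/.
Every place of articulation has a voiced member except palatal, where /ɟ/ would be expected.

palatal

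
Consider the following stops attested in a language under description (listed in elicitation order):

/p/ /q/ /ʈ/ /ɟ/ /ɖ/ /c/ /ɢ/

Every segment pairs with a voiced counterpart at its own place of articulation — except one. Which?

Retroflex: /ʈ/ ~ /ɖ/
Palatal: /c/ ~ /ɟ/
Uvular: /q/ ~ /ɢ/
Bilabial: only /p/ (voiceless); no voiced partner.
So /p/ is the unpaired segment.

/p/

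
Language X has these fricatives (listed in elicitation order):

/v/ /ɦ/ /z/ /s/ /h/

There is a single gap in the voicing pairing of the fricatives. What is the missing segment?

/f/

place of articulation  voiceless  voiced  
labiodental       —         v       
alveolar          s         z       
glottal           h         ɦ       
The labiodental row has no voiceless member, so the gap is the voiceless labiodental fricative /f/.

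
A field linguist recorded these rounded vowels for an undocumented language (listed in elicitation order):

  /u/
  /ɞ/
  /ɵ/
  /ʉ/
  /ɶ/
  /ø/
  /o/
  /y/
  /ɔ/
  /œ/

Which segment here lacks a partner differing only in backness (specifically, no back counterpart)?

High: /y/ ~ /ʉ/ ~ /u/
High-mid: /ø/ ~ /ɵ/ ~ /o/
Low-mid: /œ/ ~ /ɞ/ ~ /ɔ/
Low: only /ɶ/ (front); no back partner.
So /ɶ/ is the unpaired segment.

/ɶ/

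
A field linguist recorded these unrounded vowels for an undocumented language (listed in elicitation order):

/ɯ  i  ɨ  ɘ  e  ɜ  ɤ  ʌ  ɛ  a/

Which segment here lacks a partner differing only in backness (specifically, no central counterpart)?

High: /i/ ~ /ɨ/ ~ /ɯ/
High-mid: /e/ ~ /ɘ/ ~ /ɤ/
Low-mid: /ɛ/ ~ /ɜ/ ~ /ʌ/
Low: only /a/ (front); no central partner.
So /a/ is the unpaired segment.

/a/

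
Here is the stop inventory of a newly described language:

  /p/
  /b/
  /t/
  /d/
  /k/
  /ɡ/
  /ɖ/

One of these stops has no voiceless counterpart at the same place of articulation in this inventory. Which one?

Bilabial: /p/ ~ /b/
Alveolar: /t/ ~ /d/
Velar: /k/ ~ /ɡ/
Retroflex: only /ɖ/ (voiced); no voiceless partner.
So /ɖ/ is the unpaired segment.

/ɖ/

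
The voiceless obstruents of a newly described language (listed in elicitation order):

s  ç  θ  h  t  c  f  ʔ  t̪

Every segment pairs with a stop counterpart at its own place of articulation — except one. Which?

Dental: /t̪/ ~ /θ/
Alveolar: /t/ ~ /s/
Palatal: /c/ ~ /ç/
Glottal: /ʔ/ ~ /h/
Labiodental: only /f/ (fricative); no stop partner.
So /f/ is the unpaired segment.

/f/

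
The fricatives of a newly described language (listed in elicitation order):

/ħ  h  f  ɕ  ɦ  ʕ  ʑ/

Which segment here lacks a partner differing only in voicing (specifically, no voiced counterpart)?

Alveolo-palatal: /ɕ/ ~ /ʑ/
Pharyngeal: /ħ/ ~ /ʕ/
Glottal: /h/ ~ /ɦ/
Labiodental: only /f/ (voiceless); no voiced partner.
So /f/ is the unpaired segment.

/f/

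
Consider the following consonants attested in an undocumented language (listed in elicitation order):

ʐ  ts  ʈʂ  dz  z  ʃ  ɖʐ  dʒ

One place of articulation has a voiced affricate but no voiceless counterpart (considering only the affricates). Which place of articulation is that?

postalveolar

place of articulation  voiceless  voiced  
alveolar          ts        dz      
postalveolar      —         dʒ      
retroflex         ʈʂ        ɖʐ      
Every place of articulation has a voiceless member except postalveolar, where /tʃ/ would be expected.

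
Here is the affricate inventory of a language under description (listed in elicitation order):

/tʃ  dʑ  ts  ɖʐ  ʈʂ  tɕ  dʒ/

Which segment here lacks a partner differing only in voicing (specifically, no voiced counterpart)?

/ts/

Postalveolar: /tʃ/ ~ /dʒ/
Retroflex: /ʈʂ/ ~ /ɖʐ/
Alveolo-palatal: /tɕ/ ~ /dʑ/
Alveolar: only /ts/ (voiceless); no voiced partner.
So /ts/ is the unpaired segment.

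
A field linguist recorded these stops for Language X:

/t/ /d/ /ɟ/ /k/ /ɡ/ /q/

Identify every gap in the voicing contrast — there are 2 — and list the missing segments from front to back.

place of articulation  voiceless  voiced  
alveolar          t         d       
palatal           —         ɟ       
velar             k         ɡ       
uvular            q         —       
Gaps, from front to back: palatal lacks voiceless (/c/); uvular lacks voiced (/ɢ/).

/c/, /ɢ/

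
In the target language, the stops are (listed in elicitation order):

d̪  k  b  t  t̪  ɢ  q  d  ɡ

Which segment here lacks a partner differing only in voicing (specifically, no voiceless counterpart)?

/b/

Dental: /t̪/ ~ /d̪/
Alveolar: /t/ ~ /d/
Velar: /k/ ~ /ɡ/
Uvular: /q/ ~ /ɢ/
Bilabial: only /b/ (voiced); no voiceless partner.
So /b/ is the unpaired segment.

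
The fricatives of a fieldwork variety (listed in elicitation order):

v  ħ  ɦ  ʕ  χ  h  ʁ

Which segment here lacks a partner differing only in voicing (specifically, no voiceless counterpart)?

Uvular: /χ/ ~ /ʁ/
Pharyngeal: /ħ/ ~ /ʕ/
Glottal: /h/ ~ /ɦ/
Labiodental: only /v/ (voiced); no voiceless partner.
So /v/ is the unpaired segment.

/v/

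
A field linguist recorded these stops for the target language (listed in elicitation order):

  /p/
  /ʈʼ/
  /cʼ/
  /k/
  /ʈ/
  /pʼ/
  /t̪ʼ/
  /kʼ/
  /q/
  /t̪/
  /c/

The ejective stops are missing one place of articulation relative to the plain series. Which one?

Plain: /p/ (bilabial), /t̪/ (dental), /ʈ/ (retroflex), /c/ (palatal), /k/ (velar), /q/ (uvular).
Ejective: /pʼ/ (bilabial), /t̪ʼ/ (dental), /ʈʼ/ (retroflex), /cʼ/ (palatal), /kʼ/ (velar).
Every place of articulation has an ejective member except uvular, where /qʼ/ would be expected.

uvular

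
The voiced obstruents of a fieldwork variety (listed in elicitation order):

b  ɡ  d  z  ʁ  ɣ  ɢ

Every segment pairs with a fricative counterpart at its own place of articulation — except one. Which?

/b/

Alveolar: /d/ ~ /z/
Velar: /ɡ/ ~ /ɣ/
Uvular: /ɢ/ ~ /ʁ/
Bilabial: only /b/ (stop); no fricative partner.
So /b/ is the unpaired segment.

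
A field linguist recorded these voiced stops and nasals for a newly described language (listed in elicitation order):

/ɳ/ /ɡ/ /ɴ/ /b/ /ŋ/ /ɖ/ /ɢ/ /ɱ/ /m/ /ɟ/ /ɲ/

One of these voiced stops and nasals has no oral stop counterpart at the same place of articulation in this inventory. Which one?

Bilabial: /b/ ~ /m/
Retroflex: /ɖ/ ~ /ɳ/
Palatal: /ɟ/ ~ /ɲ/
Velar: /ɡ/ ~ /ŋ/
Uvular: /ɢ/ ~ /ɴ/
Labiodental: only /ɱ/ (nasal); no oral stop partner.
So /ɱ/ is the unpaired segment.

/ɱ/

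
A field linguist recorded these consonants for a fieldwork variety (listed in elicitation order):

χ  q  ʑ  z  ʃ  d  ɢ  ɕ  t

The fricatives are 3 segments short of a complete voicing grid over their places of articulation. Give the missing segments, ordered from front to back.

/s/, /ʒ/, /ʁ/

place of articulation  voiceless  voiced  
alveolar          —         z       
postalveolar      ʃ         —       
alveolo-palatal   ɕ         ʑ       
uvular            χ         —       
Gaps, from front to back: alveolar lacks voiceless (/s/); postalveolar lacks voiced (/ʒ/); uvular lacks voiced (/ʁ/).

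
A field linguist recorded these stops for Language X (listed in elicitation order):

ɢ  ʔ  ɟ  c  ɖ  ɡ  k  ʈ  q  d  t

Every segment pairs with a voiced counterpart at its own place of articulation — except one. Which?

Alveolar: /t/ ~ /d/
Retroflex: /ʈ/ ~ /ɖ/
Palatal: /c/ ~ /ɟ/
Velar: /k/ ~ /ɡ/
Uvular: /q/ ~ /ɢ/
Glottal: only /ʔ/ (voiceless); no voiced partner.
So /ʔ/ is the unpaired segment.

/ʔ/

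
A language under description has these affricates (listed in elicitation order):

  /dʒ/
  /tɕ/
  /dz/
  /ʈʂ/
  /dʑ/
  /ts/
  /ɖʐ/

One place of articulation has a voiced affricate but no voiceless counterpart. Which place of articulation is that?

postalveolar

Voiceless: /ts/ (alveolar), /ʈʂ/ (retroflex), /tɕ/ (alveolo-palatal).
Voiced: /dz/ (alveolar), /dʒ/ (postalveolar), /ɖʐ/ (retroflex), /dʑ/ (alveolo-palatal).
Every place of articulation has a voiceless member except postalveolar, where /tʃ/ would be expected.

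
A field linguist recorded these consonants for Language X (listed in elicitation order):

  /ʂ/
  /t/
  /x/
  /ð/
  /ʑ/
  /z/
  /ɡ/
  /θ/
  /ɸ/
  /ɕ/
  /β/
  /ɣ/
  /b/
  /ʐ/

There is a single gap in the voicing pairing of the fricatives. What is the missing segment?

place of articulation  voiceless  voiced  
bilabial          ɸ         β       
dental            θ         ð       
alveolar          —         z       
retroflex         ʂ         ʐ       
alveolo-palatal   ɕ         ʑ       
velar             x         ɣ       
The alveolar row has no voiceless member, so the gap is the voiceless alveolar fricative /s/.

/s/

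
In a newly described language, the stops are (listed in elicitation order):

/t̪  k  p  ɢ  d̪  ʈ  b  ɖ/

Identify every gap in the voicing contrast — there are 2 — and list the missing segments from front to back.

/ɡ/, /q/

place of articulation  voiceless  voiced  
bilabial          p         b       
dental            t̪        d̪      
retroflex         ʈ         ɖ       
velar             k         —       
uvular            —         ɢ       
Gaps, from front to back: velar lacks voiced (/ɡ/); uvular lacks voiceless (/q/).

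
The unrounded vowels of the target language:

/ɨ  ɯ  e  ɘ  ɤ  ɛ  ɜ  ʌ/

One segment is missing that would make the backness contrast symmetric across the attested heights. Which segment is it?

/i/

high: front —, central /ɨ/, back /ɯ/.
high-mid: front /e/, central /ɘ/, back /ɤ/.
low-mid: front /ɛ/, central /ɜ/, back /ʌ/.
The high row has no front member, so the gap is the high front unrounded vowel /i/.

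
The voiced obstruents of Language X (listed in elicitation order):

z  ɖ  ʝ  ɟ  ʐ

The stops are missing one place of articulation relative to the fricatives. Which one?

alveolar: stop —, fricative /z/.
retroflex: stop /ɖ/, fricative /ʐ/.
palatal: stop /ɟ/, fricative /ʝ/.
Every place of articulation has a stop member except alveolar, where /d/ would be expected.

alveolar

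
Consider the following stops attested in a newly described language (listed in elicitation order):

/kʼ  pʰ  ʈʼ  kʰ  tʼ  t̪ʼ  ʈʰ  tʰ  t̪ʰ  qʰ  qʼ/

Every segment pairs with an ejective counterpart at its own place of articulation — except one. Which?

/pʰ/

Dental: /t̪ʰ/ ~ /t̪ʼ/
Alveolar: /tʰ/ ~ /tʼ/
Retroflex: /ʈʰ/ ~ /ʈʼ/
Velar: /kʰ/ ~ /kʼ/
Uvular: /qʰ/ ~ /qʼ/
Bilabial: only /pʰ/ (aspirated); no ejective partner.
So /pʰ/ is the unpaired segment.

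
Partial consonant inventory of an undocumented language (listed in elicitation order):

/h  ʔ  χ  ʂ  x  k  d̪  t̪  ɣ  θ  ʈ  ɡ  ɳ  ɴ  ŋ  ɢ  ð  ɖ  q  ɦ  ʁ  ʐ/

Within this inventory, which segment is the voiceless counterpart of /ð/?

/θ/

/ð/ is a voiced dental fricative.
The voiceless counterpart is a voiceless dental fricative — in this inventory, /θ/.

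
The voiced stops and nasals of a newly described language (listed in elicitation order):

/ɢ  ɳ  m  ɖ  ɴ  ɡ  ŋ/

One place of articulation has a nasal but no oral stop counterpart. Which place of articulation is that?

bilabial: oral stop —, nasal /m/.
retroflex: oral stop /ɖ/, nasal /ɳ/.
velar: oral stop /ɡ/, nasal /ŋ/.
uvular: oral stop /ɢ/, nasal /ɴ/.
Every place of articulation has an oral stop member except bilabial, where /b/ would be expected.

bilabial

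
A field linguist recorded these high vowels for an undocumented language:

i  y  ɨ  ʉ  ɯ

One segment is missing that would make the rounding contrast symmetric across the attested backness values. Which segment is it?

/u/

front: unrounded /i/, rounded /y/.
central: unrounded /ɨ/, rounded /ʉ/.
back: unrounded /ɯ/, rounded —.
The back row has no rounded member, so the gap is the back rounded vowel /u/.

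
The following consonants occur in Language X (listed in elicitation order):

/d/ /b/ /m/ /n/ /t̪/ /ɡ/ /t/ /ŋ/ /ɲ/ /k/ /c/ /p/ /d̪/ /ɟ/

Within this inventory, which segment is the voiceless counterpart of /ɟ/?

/c/

/ɟ/ is a voiced palatal stop.
The voiceless counterpart is a voiceless palatal stop — in this inventory, /c/.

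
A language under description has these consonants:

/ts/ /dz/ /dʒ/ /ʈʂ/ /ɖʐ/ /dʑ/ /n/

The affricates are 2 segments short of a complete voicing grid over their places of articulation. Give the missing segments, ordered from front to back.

/tʃ/, /tɕ/

alveolar: voiceless /ts/, voiced /dz/.
postalveolar: voiceless —, voiced /dʒ/.
retroflex: voiceless /ʈʂ/, voiced /ɖʐ/.
alveolo-palatal: voiceless —, voiced /dʑ/.
Gaps, from front to back: postalveolar lacks voiceless (/tʃ/); alveolo-palatal lacks voiceless (/tɕ/).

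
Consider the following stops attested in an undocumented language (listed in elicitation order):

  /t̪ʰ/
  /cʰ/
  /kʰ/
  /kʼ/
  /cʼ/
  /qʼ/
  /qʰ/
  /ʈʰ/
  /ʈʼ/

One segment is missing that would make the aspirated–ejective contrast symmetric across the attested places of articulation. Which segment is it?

place of articulation  aspirated  ejective
dental            t̪ʰ       —       
retroflex         ʈʰ        ʈʼ      
palatal           cʰ        cʼ      
velar             kʰ        kʼ      
uvular            qʰ        qʼ      
The dental row has no ejective member, so the gap is the ejective dental stop /t̪ʼ/.

/t̪ʼ/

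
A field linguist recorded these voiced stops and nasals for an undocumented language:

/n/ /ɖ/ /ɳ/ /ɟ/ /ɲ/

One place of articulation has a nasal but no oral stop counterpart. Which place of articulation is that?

Oral stop: /ɖ/ (retroflex), /ɟ/ (palatal).
Nasal: /n/ (alveolar), /ɳ/ (retroflex), /ɲ/ (palatal).
Every place of articulation has an oral stop member except alveolar, where /d/ would be expected.

alveolar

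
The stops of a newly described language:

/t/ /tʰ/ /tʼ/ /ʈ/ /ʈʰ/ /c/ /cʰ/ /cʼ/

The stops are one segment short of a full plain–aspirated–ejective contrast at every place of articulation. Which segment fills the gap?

place of articulation  plain     aspirated  ejective
alveolar          t         tʰ        tʼ      
retroflex         ʈ         ʈʰ        —       
palatal           c         cʰ        cʼ      
The retroflex row has no ejective member, so the gap is the ejective retroflex stop /ʈʼ/.

/ʈʼ/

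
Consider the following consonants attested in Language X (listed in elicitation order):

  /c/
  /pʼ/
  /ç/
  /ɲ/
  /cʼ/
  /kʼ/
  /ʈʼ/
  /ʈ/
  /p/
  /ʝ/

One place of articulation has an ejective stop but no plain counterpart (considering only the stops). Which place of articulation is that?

velar

bilabial: plain /p/, ejective /pʼ/.
retroflex: plain /ʈ/, ejective /ʈʼ/.
palatal: plain /c/, ejective /cʼ/.
velar: plain —, ejective /kʼ/.
Every place of articulation has a plain member except velar, where /k/ would be expected.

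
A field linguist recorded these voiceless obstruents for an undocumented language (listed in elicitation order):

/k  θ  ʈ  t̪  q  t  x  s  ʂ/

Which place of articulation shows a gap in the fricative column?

Stop: /t̪/ (dental), /t/ (alveolar), /ʈ/ (retroflex), /k/ (velar), /q/ (uvular).
Fricative: /θ/ (dental), /s/ (alveolar), /ʂ/ (retroflex), /x/ (velar).
Every place of articulation has a fricative member except uvular, where /χ/ would be expected.

uvular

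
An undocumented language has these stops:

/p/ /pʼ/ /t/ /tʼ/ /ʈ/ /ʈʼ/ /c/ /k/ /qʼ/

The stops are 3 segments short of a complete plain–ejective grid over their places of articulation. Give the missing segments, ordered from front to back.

Plain: /p/ (bilabial), /t/ (alveolar), /ʈ/ (retroflex), /c/ (palatal), /k/ (velar).
Ejective: /pʼ/ (bilabial), /tʼ/ (alveolar), /ʈʼ/ (retroflex), /qʼ/ (uvular).
Gaps, from front to back: palatal lacks ejective (/cʼ/); velar lacks ejective (/kʼ/); uvular lacks plain (/q/).

/cʼ/, /kʼ/, /q/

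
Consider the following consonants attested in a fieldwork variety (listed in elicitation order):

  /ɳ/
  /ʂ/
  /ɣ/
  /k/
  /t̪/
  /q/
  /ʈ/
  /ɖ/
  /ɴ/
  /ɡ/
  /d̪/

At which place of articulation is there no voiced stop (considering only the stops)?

uvular

dental: voiceless /t̪/, voiced /d̪/.
retroflex: voiceless /ʈ/, voiced /ɖ/.
velar: voiceless /k/, voiced /ɡ/.
uvular: voiceless /q/, voiced —.
Every place of articulation has a voiced member except uvular, where /ɢ/ would be expected.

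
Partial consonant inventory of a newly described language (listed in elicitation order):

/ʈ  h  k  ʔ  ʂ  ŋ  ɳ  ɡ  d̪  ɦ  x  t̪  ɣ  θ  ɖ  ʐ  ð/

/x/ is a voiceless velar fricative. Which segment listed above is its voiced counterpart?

The voiced counterpart is a voiced velar fricative — in this inventory, /ɣ/.

/ɣ/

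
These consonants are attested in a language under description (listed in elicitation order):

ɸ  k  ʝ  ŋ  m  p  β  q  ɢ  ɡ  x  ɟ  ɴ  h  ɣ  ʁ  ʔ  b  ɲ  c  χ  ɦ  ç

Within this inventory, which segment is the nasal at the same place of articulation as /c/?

/ɲ/

/c/ is a voiceless palatal stop.
The nasal at the same place is a palatal nasal — in this inventory, /ɲ/.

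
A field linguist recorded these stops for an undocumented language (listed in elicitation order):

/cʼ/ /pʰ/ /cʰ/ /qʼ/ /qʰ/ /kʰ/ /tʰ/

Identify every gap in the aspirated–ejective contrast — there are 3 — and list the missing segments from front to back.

place of articulation  aspirated  ejective
bilabial          pʰ        —       
alveolar          tʰ        —       
palatal           cʰ        cʼ      
velar             kʰ        —       
uvular            qʰ        qʼ      
Gaps, from front to back: bilabial lacks ejective (/pʼ/); alveolar lacks ejective (/tʼ/); velar lacks ejective (/kʼ/).

/pʼ/, /tʼ/, /kʼ/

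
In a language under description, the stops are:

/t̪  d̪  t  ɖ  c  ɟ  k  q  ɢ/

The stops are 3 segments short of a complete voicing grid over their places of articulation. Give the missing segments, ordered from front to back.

place of articulation  voiceless  voiced  
dental            t̪        d̪      
alveolar          t         —       
retroflex         —         ɖ       
palatal           c         ɟ       
velar             k         —       
uvular            q         ɢ       
Gaps, from front to back: alveolar lacks voiced (/d/); retroflex lacks voiceless (/ʈ/); velar lacks voiced (/ɡ/).

/d/, /ʈ/, /ɡ/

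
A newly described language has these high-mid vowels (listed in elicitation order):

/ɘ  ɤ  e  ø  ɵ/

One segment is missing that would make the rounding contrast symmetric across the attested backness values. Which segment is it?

backness          unrounded  rounded 
front             e         ø       
central           ɘ         ɵ       
back              ɤ         —       
The back row has no rounded member, so the gap is the back rounded vowel /o/.

/o/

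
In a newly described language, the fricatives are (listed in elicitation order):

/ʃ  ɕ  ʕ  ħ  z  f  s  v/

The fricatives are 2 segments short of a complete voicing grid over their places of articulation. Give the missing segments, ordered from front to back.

Voiceless: /f/ (labiodental), /s/ (alveolar), /ʃ/ (postalveolar), /ɕ/ (alveolo-palatal), /ħ/ (pharyngeal).
Voiced: /v/ (labiodental), /z/ (alveolar), /ʕ/ (pharyngeal).
Gaps, from front to back: postalveolar lacks voiced (/ʒ/); alveolo-palatal lacks voiced (/ʑ/).

/ʒ/, /ʑ/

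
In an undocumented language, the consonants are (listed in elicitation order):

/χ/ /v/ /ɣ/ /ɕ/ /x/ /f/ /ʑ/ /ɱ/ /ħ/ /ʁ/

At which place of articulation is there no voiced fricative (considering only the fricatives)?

pharyngeal

Voiceless: /f/ (labiodental), /ɕ/ (alveolo-palatal), /x/ (velar), /χ/ (uvular), /ħ/ (pharyngeal).
Voiced: /v/ (labiodental), /ʑ/ (alveolo-palatal), /ɣ/ (velar), /ʁ/ (uvular).
Every place of articulation has a voiced member except pharyngeal, where /ʕ/ would be expected.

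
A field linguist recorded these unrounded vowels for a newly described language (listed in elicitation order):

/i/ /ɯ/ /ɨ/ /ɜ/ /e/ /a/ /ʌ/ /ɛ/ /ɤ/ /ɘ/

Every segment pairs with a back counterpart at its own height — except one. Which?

High: /i/ ~ /ɨ/ ~ /ɯ/
High-mid: /e/ ~ /ɘ/ ~ /ɤ/
Low-mid: /ɛ/ ~ /ɜ/ ~ /ʌ/
Low: only /a/ (front); no back partner.
So /a/ is the unpaired segment.

/a/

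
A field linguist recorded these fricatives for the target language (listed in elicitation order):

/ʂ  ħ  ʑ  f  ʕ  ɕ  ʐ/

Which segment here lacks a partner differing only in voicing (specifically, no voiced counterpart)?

/f/

Retroflex: /ʂ/ ~ /ʐ/
Alveolo-palatal: /ɕ/ ~ /ʑ/
Pharyngeal: /ħ/ ~ /ʕ/
Labiodental: only /f/ (voiceless); no voiced partner.
So /f/ is the unpaired segment.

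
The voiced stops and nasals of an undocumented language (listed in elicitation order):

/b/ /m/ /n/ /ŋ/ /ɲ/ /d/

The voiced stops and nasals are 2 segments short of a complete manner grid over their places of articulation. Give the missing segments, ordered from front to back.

Oral stop: /b/ (bilabial), /d/ (alveolar).
Nasal: /m/ (bilabial), /n/ (alveolar), /ɲ/ (palatal), /ŋ/ (velar).
Gaps, from front to back: palatal lacks oral stop (/ɟ/); velar lacks oral stop (/ɡ/).

/ɟ/, /ɡ/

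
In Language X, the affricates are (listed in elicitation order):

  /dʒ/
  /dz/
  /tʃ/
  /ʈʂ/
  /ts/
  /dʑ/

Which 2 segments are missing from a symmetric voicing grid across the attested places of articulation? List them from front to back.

alveolar: voiceless /ts/, voiced /dz/.
postalveolar: voiceless /tʃ/, voiced /dʒ/.
retroflex: voiceless /ʈʂ/, voiced —.
alveolo-palatal: voiceless —, voiced /dʑ/.
Gaps, from front to back: retroflex lacks voiced (/ɖʐ/); alveolo-palatal lacks voiceless (/tɕ/).

/ɖʐ/, /tɕ/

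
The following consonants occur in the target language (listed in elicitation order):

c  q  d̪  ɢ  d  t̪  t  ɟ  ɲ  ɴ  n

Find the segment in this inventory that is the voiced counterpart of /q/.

/ɢ/

/q/ is a voiceless uvular stop.
The voiced counterpart is a voiced uvular stop — in this inventory, /ɢ/.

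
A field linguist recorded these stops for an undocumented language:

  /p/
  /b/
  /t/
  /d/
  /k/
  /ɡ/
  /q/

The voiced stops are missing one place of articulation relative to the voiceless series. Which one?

uvular

Voiceless: /p/ (bilabial), /t/ (alveolar), /k/ (velar), /q/ (uvular).
Voiced: /b/ (bilabial), /d/ (alveolar), /ɡ/ (velar).
Every place of articulation has a voiced member except uvular, where /ɢ/ would be expected.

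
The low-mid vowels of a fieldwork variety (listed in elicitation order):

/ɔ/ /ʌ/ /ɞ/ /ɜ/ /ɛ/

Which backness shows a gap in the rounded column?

backness          unrounded  rounded 
front             ɛ         —       
central           ɜ         ɞ       
back              ʌ         ɔ       
Every backness has a rounded member except front, where /œ/ would be expected.

front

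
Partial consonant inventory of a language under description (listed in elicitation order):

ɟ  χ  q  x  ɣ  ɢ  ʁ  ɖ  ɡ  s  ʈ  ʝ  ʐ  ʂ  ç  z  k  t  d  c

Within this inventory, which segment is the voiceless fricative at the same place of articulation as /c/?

/c/ is a voiceless palatal stop.
The voiceless fricative at the same place is a voiceless palatal fricative — in this inventory, /ç/.

/ç/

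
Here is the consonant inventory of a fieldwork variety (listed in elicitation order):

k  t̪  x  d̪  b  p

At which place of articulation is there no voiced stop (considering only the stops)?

velar

place of articulation  voiceless  voiced  
bilabial          p         b       
dental            t̪        d̪      
velar             k         —       
Every place of articulation has a voiced member except velar, where /ɡ/ would be expected.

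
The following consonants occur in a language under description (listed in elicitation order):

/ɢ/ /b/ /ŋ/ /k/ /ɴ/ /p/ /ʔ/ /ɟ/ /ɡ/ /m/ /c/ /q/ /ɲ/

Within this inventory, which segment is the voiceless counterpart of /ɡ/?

/k/

/ɡ/ is a voiced velar stop.
The voiceless counterpart is a voiceless velar stop — in this inventory, /k/.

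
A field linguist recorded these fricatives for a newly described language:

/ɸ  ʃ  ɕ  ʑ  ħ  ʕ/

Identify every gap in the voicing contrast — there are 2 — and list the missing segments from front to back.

/β/, /ʒ/

Voiceless: /ɸ/ (bilabial), /ʃ/ (postalveolar), /ɕ/ (alveolo-palatal), /ħ/ (pharyngeal).
Voiced: /ʑ/ (alveolo-palatal), /ʕ/ (pharyngeal).
Gaps, from front to back: bilabial lacks voiced (/β/); postalveolar lacks voiced (/ʒ/).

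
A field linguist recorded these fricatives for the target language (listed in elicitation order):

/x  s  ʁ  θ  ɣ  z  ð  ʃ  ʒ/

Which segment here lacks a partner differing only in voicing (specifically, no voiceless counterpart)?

Dental: /θ/ ~ /ð/
Alveolar: /s/ ~ /z/
Postalveolar: /ʃ/ ~ /ʒ/
Velar: /x/ ~ /ɣ/
Uvular: only /ʁ/ (voiced); no voiceless partner.
So /ʁ/ is the unpaired segment.

/ʁ/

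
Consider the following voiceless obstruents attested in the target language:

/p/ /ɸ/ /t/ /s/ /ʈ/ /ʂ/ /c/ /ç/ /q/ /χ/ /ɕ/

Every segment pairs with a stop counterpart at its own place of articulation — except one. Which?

Bilabial: /p/ ~ /ɸ/
Alveolar: /t/ ~ /s/
Retroflex: /ʈ/ ~ /ʂ/
Palatal: /c/ ~ /ç/
Uvular: /q/ ~ /χ/
Alveolo-palatal: only /ɕ/ (fricative); no stop partner.
So /ɕ/ is the unpaired segment.

/ɕ/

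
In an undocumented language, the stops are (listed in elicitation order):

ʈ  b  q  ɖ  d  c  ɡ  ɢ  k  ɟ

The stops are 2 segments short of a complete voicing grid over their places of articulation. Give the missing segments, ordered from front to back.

/p/, /t/

bilabial: voiceless —, voiced /b/.
alveolar: voiceless —, voiced /d/.
retroflex: voiceless /ʈ/, voiced /ɖ/.
palatal: voiceless /c/, voiced /ɟ/.
velar: voiceless /k/, voiced /ɡ/.
uvular: voiceless /q/, voiced /ɢ/.
Gaps, from front to back: bilabial lacks voiceless (/p/); alveolar lacks voiceless (/t/).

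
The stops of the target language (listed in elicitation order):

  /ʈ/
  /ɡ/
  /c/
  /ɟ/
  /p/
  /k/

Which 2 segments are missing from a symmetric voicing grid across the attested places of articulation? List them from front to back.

Voiceless: /p/ (bilabial), /ʈ/ (retroflex), /c/ (palatal), /k/ (velar).
Voiced: /ɟ/ (palatal), /ɡ/ (velar).
Gaps, from front to back: bilabial lacks voiced (/b/); retroflex lacks voiced (/ɖ/).

/b/, /ɖ/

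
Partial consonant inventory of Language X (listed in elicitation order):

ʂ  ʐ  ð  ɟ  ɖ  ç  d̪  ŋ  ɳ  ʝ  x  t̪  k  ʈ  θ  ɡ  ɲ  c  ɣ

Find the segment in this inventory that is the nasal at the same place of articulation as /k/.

/k/ is a voiceless velar stop.
The nasal at the same place is a velar nasal — in this inventory, /ŋ/.

/ŋ/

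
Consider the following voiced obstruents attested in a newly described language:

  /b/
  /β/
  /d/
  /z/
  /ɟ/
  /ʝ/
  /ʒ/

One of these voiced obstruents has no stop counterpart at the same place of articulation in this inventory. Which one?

/ʒ/

Bilabial: /b/ ~ /β/
Alveolar: /d/ ~ /z/
Palatal: /ɟ/ ~ /ʝ/
Postalveolar: only /ʒ/ (fricative); no stop partner.
So /ʒ/ is the unpaired segment.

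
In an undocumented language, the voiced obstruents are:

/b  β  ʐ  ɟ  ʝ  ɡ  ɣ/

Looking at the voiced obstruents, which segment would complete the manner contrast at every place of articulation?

/ɖ/

Stop: /b/ (bilabial), /ɟ/ (palatal), /ɡ/ (velar).
Fricative: /β/ (bilabial), /ʐ/ (retroflex), /ʝ/ (palatal), /ɣ/ (velar).
The retroflex row has no stop member, so the gap is the retroflex stop /ɖ/.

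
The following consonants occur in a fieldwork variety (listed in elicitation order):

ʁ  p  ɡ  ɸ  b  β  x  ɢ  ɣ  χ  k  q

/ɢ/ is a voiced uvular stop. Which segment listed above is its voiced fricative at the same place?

/ʁ/

The voiced fricative at the same place is a voiced uvular fricative — in this inventory, /ʁ/.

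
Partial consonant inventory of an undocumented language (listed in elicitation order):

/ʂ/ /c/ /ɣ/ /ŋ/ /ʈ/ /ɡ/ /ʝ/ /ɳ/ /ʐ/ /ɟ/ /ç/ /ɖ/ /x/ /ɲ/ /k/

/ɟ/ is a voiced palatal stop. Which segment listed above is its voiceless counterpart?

The voiceless counterpart is a voiceless palatal stop — in this inventory, /c/.

/c/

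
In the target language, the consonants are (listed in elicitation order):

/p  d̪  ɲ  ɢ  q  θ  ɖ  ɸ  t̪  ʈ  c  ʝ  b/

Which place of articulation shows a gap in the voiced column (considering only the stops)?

bilabial: voiceless /p/, voiced /b/.
dental: voiceless /t̪/, voiced /d̪/.
retroflex: voiceless /ʈ/, voiced /ɖ/.
palatal: voiceless /c/, voiced —.
uvular: voiceless /q/, voiced /ɢ/.
Every place of articulation has a voiced member except palatal, where /ɟ/ would be expected.

palatal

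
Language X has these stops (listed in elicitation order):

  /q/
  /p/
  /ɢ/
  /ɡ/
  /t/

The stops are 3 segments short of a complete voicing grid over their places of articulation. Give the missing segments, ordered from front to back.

/b/, /d/, /k/

Voiceless: /p/ (bilabial), /t/ (alveolar), /q/ (uvular).
Voiced: /ɡ/ (velar), /ɢ/ (uvular).
Gaps, from front to back: bilabial lacks voiced (/b/); alveolar lacks voiced (/d/); velar lacks voiceless (/k/).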